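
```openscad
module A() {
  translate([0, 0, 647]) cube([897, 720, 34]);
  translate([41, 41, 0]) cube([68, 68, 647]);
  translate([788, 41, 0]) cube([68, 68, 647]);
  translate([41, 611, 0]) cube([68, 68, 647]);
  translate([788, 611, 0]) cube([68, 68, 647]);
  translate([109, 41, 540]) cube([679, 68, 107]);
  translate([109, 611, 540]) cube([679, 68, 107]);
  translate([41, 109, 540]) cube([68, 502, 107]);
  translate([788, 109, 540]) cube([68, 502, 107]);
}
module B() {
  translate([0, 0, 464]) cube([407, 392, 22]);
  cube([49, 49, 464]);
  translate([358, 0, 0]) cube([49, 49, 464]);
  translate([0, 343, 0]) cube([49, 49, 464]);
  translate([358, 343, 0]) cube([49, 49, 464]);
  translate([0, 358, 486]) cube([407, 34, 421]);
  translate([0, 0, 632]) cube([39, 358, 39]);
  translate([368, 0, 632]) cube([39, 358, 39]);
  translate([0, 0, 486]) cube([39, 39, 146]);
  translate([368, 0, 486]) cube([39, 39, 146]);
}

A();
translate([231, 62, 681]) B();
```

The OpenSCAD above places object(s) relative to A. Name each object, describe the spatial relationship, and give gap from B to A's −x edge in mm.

The chair's min-x is at 231; the table's min-x is 0; gap = 231 mm.

A is a table. B is a chair. The chair is on top of the table. The gap from the chair to the table's −x edge is 231 mm.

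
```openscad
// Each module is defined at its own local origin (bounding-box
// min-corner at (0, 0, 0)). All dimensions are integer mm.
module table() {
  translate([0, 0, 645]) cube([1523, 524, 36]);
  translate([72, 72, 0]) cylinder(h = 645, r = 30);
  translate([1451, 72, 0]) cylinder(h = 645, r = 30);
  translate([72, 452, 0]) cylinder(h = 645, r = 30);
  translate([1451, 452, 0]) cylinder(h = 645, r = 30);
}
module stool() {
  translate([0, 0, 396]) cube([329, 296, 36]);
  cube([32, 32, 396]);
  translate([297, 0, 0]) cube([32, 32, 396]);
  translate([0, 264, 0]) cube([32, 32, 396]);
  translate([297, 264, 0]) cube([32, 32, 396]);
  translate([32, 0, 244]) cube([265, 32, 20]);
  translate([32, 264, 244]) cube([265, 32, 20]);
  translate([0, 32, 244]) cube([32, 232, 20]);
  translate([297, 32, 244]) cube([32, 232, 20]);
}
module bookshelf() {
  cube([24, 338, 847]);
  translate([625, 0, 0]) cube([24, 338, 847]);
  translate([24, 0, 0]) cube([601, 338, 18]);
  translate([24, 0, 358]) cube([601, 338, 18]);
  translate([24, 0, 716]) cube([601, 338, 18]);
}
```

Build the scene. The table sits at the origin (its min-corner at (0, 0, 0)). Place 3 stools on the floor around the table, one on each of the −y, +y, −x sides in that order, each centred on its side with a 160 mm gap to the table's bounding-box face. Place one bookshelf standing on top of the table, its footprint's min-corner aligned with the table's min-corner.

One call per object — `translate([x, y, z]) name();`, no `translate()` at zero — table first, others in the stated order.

table();
translate([597, -456, 0]) stool();
translate([597, 684, 0]) stool();
translate([-489, 114, 0]) stool();
translate([0, 0, 681]) bookshelf();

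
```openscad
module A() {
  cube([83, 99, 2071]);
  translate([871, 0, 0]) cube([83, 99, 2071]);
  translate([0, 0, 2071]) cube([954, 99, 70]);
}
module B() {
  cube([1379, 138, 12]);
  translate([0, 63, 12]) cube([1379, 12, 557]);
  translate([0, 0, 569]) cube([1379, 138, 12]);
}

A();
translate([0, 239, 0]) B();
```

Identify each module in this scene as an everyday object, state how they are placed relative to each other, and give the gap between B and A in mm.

A is a door frame. B is an I-beam. The I-beam is on the floor beside the door frame on its +y side. The gap between the I-beam and the door frame is 140 mm.

The I-beam's nearest face is 140 mm from the door frame's +y face.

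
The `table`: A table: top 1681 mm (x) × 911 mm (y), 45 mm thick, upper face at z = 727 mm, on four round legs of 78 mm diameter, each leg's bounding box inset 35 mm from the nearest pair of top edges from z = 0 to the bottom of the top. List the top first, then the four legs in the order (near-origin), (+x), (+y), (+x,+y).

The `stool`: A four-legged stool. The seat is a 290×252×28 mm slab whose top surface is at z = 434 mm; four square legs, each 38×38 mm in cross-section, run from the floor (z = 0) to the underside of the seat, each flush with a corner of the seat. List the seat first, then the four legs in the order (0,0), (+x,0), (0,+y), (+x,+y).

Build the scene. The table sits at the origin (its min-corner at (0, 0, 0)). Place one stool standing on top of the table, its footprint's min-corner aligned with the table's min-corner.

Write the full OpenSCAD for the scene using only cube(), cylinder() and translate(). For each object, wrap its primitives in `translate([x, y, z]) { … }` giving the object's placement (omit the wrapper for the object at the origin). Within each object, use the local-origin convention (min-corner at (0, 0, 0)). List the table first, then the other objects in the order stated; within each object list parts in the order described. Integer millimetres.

translate([0, 0, 682]) cube([1681, 911, 45]);
translate([74, 74, 0]) cylinder(h = 682, r = 39);
translate([1607, 74, 0]) cylinder(h = 682, r = 39);
translate([74, 837, 0]) cylinder(h = 682, r = 39);
translate([1607, 837, 0]) cylinder(h = 682, r = 39);
translate([0, 0, 727]) {
  translate([0, 0, 406]) cube([290, 252, 28]);
  cube([38, 38, 406]);
  translate([252, 0, 0]) cube([38, 38, 406]);
  translate([0, 214, 0]) cube([38, 38, 406]);
  translate([252, 214, 0]) cube([38, 38, 406]);
}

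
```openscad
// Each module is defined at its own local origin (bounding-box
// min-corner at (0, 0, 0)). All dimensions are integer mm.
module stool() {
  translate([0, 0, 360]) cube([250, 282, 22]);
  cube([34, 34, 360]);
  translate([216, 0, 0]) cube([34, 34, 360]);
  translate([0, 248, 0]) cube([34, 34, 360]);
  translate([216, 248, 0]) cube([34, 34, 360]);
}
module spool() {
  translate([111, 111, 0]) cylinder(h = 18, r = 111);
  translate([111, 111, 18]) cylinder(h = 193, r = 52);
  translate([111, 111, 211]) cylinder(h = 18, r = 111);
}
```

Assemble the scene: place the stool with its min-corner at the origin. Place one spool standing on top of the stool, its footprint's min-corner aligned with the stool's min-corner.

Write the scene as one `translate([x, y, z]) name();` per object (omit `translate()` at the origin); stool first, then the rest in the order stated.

stool();
translate([0, 0, 382]) spool();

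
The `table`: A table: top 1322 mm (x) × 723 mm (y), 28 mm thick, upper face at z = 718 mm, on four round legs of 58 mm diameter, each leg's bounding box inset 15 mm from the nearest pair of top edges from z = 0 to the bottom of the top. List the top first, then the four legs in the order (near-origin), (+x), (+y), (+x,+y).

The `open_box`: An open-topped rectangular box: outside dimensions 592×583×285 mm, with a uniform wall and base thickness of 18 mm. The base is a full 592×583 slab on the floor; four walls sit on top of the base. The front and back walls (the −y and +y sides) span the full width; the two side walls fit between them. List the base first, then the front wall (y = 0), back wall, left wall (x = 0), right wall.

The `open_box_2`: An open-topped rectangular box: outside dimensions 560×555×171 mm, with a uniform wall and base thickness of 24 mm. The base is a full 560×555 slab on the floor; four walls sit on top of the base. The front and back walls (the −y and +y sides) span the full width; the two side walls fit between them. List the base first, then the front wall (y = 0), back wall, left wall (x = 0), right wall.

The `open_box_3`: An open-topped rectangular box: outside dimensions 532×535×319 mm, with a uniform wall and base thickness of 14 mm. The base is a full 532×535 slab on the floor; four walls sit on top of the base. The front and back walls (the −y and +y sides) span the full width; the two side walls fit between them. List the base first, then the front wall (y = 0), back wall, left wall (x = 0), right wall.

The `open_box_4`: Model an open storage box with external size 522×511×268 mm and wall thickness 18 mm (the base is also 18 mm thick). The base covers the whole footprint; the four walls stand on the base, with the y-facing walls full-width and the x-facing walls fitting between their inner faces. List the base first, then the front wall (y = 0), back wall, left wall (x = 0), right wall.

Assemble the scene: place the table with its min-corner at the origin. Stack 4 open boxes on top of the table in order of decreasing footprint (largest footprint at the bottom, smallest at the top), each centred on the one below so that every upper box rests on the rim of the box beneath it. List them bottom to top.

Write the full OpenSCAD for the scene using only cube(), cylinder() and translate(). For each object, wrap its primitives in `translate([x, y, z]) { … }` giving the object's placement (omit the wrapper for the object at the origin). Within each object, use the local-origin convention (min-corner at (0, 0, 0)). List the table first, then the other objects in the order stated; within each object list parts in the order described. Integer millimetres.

translate([0, 0, 690]) cube([1322, 723, 28]);
translate([44, 44, 0]) cylinder(h = 690, r = 29);
translate([1278, 44, 0]) cylinder(h = 690, r = 29);
translate([44, 679, 0]) cylinder(h = 690, r = 29);
translate([1278, 679, 0]) cylinder(h = 690, r = 29);
translate([365, 70, 718]) {
  cube([592, 583, 18]);
  translate([0, 0, 18]) cube([592, 18, 267]);
  translate([0, 565, 18]) cube([592, 18, 267]);
  translate([0, 18, 18]) cube([18, 547, 267]);
  translate([574, 18, 18]) cube([18, 547, 267]);
}
translate([381, 84, 1003]) {
  cube([560, 555, 24]);
  translate([0, 0, 24]) cube([560, 24, 147]);
  translate([0, 531, 24]) cube([560, 24, 147]);
  translate([0, 24, 24]) cube([24, 507, 147]);
  translate([536, 24, 24]) cube([24, 507, 147]);
}
translate([395, 94, 1174]) {
  cube([532, 535, 14]);
  translate([0, 0, 14]) cube([532, 14, 305]);
  translate([0, 521, 14]) cube([532, 14, 305]);
  translate([0, 14, 14]) cube([14, 507, 305]);
  translate([518, 14, 14]) cube([14, 507, 305]);
}
translate([400, 106, 1493]) {
  cube([522, 511, 18]);
  translate([0, 0, 18]) cube([522, 18, 250]);
  translate([0, 493, 18]) cube([522, 18, 250]);
  translate([0, 18, 18]) cube([18, 475, 250]);
  translate([504, 18, 18]) cube([18, 475, 250]);
}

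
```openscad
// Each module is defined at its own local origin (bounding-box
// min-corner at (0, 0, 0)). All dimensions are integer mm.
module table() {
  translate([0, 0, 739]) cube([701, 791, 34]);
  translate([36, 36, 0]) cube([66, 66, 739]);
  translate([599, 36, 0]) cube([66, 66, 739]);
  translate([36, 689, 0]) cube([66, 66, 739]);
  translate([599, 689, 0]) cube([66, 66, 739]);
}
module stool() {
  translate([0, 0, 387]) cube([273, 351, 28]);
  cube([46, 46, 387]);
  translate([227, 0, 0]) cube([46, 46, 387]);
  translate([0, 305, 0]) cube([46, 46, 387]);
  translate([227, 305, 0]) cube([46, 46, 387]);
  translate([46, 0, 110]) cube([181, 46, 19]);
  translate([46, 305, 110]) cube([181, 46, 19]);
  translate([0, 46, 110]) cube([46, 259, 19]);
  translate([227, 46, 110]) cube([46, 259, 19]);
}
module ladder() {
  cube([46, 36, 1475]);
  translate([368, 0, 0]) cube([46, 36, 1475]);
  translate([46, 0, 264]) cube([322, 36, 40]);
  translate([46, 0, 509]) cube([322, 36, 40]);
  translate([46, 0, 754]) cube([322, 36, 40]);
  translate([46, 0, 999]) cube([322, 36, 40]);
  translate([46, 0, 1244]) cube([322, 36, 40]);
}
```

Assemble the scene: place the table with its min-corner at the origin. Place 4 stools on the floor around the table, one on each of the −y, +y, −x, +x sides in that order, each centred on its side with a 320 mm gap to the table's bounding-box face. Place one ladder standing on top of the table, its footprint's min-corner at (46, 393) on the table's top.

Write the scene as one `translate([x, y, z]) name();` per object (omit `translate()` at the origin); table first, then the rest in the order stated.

table();
translate([214, -671, 0]) stool();
translate([214, 1111, 0]) stool();
translate([-593, 220, 0]) stool();
translate([1021, 220, 0]) stool();
translate([46, 393, 773]) ladder();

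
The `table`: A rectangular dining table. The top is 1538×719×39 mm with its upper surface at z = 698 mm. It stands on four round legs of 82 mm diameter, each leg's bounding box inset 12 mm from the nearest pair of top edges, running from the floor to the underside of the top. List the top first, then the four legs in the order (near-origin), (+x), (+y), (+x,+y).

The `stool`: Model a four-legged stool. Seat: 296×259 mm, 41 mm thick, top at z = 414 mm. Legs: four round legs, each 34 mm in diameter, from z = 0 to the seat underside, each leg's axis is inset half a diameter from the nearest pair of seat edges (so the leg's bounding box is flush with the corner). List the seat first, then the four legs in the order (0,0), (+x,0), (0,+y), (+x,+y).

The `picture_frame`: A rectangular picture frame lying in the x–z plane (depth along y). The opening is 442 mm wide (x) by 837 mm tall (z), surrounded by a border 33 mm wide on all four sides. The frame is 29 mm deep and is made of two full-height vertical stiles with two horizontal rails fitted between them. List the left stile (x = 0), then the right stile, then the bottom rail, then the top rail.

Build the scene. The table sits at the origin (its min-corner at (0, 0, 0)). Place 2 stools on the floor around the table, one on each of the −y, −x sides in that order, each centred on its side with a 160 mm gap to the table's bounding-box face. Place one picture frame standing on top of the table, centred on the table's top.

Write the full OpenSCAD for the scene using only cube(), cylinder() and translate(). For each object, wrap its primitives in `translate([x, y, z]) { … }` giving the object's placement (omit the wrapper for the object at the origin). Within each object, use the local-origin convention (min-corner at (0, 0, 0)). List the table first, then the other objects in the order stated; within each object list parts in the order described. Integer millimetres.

translate([0, 0, 659]) cube([1538, 719, 39]);
translate([53, 53, 0]) cylinder(h = 659, r = 41);
translate([1485, 53, 0]) cylinder(h = 659, r = 41);
translate([53, 666, 0]) cylinder(h = 659, r = 41);
translate([1485, 666, 0]) cylinder(h = 659, r = 41);
translate([621, -419, 0]) {
  translate([0, 0, 373]) cube([296, 259, 41]);
  translate([17, 17, 0]) cylinder(h = 373, r = 17);
  translate([279, 17, 0]) cylinder(h = 373, r = 17);
  translate([17, 242, 0]) cylinder(h = 373, r = 17);
  translate([279, 242, 0]) cylinder(h = 373, r = 17);
}
translate([-456, 230, 0]) {
  translate([0, 0, 373]) cube([296, 259, 41]);
  translate([17, 17, 0]) cylinder(h = 373, r = 17);
  translate([279, 17, 0]) cylinder(h = 373, r = 17);
  translate([17, 242, 0]) cylinder(h = 373, r = 17);
  translate([279, 242, 0]) cylinder(h = 373, r = 17);
}
translate([515, 345, 698]) {
  cube([33, 29, 903]);
  translate([475, 0, 0]) cube([33, 29, 903]);
  translate([33, 0, 0]) cube([442, 29, 33]);
  translate([33, 0, 870]) cube([442, 29, 33]);
}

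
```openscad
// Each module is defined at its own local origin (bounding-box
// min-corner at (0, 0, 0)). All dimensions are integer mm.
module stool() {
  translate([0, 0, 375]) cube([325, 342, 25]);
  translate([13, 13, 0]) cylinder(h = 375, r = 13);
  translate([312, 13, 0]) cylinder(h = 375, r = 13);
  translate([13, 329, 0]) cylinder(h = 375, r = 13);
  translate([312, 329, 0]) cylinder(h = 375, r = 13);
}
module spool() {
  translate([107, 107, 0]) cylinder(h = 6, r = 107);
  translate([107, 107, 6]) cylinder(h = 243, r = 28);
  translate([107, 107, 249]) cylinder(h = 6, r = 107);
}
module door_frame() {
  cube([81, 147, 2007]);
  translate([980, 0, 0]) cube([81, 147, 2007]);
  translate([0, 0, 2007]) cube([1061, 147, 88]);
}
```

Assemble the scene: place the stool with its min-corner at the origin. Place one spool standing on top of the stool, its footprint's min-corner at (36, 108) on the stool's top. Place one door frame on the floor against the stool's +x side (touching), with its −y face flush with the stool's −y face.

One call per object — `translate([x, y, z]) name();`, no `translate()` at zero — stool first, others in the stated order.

stool();
translate([36, 108, 400]) spool();
translate([325, 0, 0]) door_frame();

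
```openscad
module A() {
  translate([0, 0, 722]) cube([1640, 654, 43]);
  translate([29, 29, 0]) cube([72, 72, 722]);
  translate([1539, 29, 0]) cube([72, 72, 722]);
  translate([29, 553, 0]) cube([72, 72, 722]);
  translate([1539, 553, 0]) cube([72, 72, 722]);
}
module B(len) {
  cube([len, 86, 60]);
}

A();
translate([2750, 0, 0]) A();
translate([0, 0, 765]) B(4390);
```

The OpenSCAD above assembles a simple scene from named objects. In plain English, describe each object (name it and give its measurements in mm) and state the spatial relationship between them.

A is a table with a 1640×654 mm rectangular top, 43 mm thick, top surface at z = 765 mm, supported by four 72×72 mm square legs, each inset 29 mm from the nearest pair of top edges, running from the floor.

B is a rectangular beam 4390 mm long (x), 86 mm deep (y), 60 mm thick (z).

The beam spans the tops of two tables placed 1110 mm apart, resting at z = 765 mm.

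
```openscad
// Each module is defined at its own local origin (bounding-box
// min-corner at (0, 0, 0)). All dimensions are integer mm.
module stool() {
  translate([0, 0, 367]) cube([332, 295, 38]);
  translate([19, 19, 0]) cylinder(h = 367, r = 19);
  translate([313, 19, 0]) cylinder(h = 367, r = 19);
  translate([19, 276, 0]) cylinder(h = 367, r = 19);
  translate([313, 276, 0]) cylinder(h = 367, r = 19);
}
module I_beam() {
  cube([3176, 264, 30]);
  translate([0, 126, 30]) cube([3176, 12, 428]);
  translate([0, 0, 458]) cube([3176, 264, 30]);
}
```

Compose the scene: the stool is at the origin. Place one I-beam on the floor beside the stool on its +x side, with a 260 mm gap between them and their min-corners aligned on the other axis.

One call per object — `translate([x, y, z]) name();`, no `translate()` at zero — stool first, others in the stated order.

stool();
translate([592, 0, 0]) I_beam();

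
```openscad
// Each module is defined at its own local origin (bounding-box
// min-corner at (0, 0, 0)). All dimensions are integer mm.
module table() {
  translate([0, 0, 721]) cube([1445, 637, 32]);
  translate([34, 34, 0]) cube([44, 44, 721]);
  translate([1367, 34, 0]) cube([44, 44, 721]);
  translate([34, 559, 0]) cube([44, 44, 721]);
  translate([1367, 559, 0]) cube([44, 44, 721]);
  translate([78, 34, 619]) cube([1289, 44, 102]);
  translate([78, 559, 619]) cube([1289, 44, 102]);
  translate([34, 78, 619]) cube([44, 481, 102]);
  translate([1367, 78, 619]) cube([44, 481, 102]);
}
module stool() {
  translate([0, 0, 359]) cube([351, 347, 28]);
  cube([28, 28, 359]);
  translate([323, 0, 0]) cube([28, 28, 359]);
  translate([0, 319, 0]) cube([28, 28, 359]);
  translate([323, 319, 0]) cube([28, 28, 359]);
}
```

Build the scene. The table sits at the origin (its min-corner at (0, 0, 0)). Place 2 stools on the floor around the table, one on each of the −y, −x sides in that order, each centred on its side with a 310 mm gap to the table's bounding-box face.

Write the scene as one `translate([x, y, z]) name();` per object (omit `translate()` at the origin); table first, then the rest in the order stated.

table();
translate([547, -657, 0]) stool();
translate([-661, 145, 0]) stool();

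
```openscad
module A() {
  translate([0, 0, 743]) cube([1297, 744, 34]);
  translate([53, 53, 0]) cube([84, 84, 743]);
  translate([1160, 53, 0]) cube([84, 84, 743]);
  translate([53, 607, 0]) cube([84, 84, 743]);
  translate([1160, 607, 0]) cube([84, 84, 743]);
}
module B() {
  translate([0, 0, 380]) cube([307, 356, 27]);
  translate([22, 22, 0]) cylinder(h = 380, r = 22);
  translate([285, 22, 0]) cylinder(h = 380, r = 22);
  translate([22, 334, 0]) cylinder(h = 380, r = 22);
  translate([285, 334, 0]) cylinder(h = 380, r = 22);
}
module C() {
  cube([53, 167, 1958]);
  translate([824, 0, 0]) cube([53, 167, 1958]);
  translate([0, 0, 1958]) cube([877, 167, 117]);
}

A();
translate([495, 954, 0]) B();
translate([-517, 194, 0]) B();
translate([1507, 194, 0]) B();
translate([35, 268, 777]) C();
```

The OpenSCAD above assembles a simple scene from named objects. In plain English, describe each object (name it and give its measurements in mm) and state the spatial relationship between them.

A is a rectangular dining table. The top is 1297×744×34 mm with its upper surface at z = 777 mm. It stands on four 84×84 mm square legs, each inset 53 mm from the nearest pair of top edges, running from the floor to the underside of the top.

B is a simple wooden stool: a rectangular seat 307 mm (x) by 356 mm (y), 27 mm thick, top face at z = 407 mm, on four round legs, each 44 mm in diameter. The legs rest on z = 0, each leg's axis is inset half a diameter from the nearest pair of seat edges (so the leg's bounding box is flush with the corner).

C is a rectangular door frame: two vertical jambs of 53×167 mm section, 1958 mm tall, with a clear opening 771 mm wide between their inner faces. A header 117 mm tall and 167 mm deep lies on top of the jambs and spans the full outside width.

Three stools sit around the table at the +y, −x, +x sides. The door frame is on top of the table.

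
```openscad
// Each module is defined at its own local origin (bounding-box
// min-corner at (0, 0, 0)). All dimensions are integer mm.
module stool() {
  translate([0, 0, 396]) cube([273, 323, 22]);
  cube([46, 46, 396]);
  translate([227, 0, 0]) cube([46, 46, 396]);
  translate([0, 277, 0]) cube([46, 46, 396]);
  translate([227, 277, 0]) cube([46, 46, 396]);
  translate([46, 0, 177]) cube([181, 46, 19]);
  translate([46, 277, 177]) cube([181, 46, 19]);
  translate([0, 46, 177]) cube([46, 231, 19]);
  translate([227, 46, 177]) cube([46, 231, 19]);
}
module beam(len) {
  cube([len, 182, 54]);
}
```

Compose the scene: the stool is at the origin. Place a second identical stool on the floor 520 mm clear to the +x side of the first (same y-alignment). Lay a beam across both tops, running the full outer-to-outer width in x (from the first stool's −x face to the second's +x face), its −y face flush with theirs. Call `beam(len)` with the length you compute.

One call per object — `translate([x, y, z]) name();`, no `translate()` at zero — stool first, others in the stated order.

stool();
translate([793, 0, 0]) stool();
translate([0, 0, 418]) beam(1066);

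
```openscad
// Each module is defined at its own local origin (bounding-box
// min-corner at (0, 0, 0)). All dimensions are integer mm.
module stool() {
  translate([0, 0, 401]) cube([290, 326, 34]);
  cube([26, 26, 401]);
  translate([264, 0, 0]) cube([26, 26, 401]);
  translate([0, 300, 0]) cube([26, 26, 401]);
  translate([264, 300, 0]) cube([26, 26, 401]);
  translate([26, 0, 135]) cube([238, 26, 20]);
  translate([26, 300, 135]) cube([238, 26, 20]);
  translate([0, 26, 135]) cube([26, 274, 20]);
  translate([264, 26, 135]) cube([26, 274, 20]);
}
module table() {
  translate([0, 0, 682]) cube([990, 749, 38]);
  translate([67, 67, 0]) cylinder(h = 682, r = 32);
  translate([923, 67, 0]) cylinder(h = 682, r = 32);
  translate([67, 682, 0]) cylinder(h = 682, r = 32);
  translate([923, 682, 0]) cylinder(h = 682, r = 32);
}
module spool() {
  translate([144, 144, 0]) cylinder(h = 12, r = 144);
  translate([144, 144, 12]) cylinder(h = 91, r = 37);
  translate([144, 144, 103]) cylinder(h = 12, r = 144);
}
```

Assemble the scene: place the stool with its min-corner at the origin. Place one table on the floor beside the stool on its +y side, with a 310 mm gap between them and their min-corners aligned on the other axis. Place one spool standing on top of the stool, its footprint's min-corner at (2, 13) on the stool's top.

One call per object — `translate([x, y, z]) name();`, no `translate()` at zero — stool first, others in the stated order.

stool();
translate([0, 636, 0]) table();
translate([2, 13, 435]) spool();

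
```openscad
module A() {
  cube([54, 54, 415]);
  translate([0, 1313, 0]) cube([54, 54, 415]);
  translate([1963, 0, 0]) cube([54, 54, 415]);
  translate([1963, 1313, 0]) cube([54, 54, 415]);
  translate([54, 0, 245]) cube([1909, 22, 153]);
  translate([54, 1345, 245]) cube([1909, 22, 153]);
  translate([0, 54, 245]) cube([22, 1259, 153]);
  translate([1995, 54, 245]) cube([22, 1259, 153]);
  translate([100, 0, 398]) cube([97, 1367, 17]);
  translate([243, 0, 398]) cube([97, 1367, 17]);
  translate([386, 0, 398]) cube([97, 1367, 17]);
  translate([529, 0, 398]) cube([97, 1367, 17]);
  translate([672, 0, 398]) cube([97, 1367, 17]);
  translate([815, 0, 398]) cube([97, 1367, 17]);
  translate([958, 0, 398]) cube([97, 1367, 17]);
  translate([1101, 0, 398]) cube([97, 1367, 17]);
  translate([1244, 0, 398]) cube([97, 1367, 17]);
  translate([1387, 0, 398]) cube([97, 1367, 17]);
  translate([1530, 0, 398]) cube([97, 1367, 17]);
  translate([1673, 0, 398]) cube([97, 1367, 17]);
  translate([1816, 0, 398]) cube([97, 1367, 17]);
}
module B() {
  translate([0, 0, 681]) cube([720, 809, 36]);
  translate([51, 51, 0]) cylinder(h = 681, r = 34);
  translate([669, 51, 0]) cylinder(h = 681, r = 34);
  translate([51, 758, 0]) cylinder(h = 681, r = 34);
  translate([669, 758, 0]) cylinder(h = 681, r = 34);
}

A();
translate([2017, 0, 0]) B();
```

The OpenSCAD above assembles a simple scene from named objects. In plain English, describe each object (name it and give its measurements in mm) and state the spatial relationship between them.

A is a bed frame 2017 mm long (x) by 1367 mm wide (y). Four 54×54 mm corner posts, 415 mm tall, at the corners of the footprint. Four rails of 22 mm thickness and 153 mm height run between adjacent posts with their undersides at z = 245 mm, their outer faces flush with the outside of the frame (the two x-running rails run between the posts' inner faces; the two y-running rails run between the posts' inner faces). 13 slats, each 97 mm wide (x) and 17 mm thick, lie across the top of the two x-running rails, running the full 1367 mm width of the frame in y; the slats are evenly spaced along x between the inner faces of the end posts with equal gaps (rounded down to the nearest mm) at the −x end and between each pair — any rounding remainder accumulates at the +x end.

B is a table with a 720×809 mm rectangular top, 36 mm thick, top surface at z = 717 mm, supported by four round legs of 68 mm diameter, each leg's bounding box inset 17 mm from the nearest pair of top edges, running from the floor.

The table is against the bed frame's +x side, with their −y faces flush.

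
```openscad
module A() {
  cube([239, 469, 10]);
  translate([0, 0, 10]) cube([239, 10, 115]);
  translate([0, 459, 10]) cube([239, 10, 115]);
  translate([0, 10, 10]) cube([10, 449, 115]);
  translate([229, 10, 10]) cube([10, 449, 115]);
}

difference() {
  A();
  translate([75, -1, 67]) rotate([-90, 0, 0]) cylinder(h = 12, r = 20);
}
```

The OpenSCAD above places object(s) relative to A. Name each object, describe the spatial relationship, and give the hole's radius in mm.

The subtracted cylinder has r = 20 mm.

A is an open box. The open box has a circular hole through its front wall. The hole's radius is 20 mm.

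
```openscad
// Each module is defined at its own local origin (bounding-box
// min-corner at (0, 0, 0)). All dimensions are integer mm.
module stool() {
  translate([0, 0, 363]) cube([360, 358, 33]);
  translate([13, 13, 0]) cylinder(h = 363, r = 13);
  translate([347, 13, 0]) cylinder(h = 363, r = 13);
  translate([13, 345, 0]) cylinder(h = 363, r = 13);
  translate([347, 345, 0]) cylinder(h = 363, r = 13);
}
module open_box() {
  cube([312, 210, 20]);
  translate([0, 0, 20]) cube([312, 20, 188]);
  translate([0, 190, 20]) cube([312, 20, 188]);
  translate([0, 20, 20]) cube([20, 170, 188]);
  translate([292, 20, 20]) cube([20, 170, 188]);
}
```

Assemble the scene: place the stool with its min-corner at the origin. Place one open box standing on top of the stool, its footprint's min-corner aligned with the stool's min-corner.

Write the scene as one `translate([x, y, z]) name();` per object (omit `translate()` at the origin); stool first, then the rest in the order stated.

stool();
translate([0, 0, 396]) open_box();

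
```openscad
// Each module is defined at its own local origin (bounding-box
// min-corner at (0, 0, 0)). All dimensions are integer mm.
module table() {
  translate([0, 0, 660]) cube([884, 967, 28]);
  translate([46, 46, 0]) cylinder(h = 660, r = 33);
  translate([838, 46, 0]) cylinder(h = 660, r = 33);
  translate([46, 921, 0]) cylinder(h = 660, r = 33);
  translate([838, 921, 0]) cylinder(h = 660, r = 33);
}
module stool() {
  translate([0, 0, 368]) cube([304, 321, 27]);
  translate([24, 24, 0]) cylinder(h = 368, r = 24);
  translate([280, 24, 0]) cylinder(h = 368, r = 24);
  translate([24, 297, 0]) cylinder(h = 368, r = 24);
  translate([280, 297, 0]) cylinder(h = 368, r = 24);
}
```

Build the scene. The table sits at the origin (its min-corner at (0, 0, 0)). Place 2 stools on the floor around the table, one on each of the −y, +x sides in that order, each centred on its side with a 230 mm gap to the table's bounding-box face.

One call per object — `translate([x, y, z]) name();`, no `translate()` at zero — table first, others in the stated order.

table();
translate([290, -551, 0]) stool();
translate([1114, 323, 0]) stool();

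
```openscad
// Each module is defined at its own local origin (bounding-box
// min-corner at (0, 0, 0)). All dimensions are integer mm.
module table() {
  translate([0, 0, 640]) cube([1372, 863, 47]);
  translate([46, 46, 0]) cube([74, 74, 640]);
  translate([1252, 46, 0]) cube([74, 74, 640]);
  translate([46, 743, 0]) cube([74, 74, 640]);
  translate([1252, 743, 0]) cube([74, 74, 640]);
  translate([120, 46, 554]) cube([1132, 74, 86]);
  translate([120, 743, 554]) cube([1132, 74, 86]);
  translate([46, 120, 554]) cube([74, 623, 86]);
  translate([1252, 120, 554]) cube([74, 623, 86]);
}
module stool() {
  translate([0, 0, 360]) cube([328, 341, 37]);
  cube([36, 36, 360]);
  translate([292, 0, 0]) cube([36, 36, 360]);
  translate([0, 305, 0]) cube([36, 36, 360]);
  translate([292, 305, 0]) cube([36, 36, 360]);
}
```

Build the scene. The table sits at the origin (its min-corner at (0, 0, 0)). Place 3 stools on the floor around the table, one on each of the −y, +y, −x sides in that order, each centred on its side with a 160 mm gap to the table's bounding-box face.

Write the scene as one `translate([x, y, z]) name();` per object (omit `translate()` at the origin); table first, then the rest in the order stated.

table();
translate([522, -501, 0]) stool();
translate([522, 1023, 0]) stool();
translate([-488, 261, 0]) stool();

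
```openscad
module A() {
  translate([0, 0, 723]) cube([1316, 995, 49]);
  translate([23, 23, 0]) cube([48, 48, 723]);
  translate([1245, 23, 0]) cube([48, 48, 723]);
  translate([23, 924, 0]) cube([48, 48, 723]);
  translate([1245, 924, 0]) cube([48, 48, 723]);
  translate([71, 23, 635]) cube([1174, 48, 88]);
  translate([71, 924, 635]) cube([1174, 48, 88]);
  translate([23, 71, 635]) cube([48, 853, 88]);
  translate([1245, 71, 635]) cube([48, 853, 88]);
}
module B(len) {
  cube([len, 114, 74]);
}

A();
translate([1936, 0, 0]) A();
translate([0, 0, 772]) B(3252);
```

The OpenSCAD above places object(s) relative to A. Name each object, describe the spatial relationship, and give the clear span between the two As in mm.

A is a table. B is a beam. A beam spans the tops of two tables. The clear span between the two tables is 620 mm.

Second table starts at x = 1936; first ends at x = 1316; clear span = 1936 − 1316 = 620 mm.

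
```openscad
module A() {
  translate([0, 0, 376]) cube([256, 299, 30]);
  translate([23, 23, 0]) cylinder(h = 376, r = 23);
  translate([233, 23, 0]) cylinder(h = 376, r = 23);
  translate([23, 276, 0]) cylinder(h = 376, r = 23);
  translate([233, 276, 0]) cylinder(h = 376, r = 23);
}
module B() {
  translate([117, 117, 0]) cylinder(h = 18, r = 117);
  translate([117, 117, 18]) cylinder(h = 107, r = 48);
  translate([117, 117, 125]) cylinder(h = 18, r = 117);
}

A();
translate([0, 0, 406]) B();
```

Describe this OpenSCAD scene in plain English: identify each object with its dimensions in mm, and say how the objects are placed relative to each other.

A is a four-legged stool. The seat is a 256×299×30 mm slab whose top surface is at z = 406 mm; four round legs, each 46 mm in diameter, run from the floor (z = 0) to the underside of the seat, each leg's axis is inset half a diameter from the nearest pair of seat edges (so the leg's bounding box is flush with the corner).

B is a spool: two coaxial disc flanges of radius 117 mm and thickness 18 mm, joined by a core cylinder of radius 48 mm and height 107 mm. The lower flange rests on z = 0 and the three cylinders share a vertical axis.

The spool is on top of the stool.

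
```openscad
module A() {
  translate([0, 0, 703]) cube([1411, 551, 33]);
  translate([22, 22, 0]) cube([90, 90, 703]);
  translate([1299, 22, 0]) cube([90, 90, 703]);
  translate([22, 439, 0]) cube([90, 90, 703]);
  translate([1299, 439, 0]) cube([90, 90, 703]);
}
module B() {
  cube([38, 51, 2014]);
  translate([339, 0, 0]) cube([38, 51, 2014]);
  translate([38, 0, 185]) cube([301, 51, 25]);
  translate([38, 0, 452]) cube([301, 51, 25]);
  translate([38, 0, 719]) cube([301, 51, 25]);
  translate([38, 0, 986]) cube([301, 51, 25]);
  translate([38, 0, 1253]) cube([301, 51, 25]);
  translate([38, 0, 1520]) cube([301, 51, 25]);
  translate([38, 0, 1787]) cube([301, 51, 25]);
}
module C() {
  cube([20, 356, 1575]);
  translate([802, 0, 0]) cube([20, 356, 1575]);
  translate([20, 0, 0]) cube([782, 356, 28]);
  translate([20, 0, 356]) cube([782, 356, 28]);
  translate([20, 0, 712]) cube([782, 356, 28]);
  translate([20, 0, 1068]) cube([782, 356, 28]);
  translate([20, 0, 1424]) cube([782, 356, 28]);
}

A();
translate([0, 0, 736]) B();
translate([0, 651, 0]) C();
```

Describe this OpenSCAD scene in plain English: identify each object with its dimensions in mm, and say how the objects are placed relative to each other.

A is a rectangular dining table. The top is 1411×551×33 mm with its upper surface at z = 736 mm. It stands on four 90×90 mm square legs, each inset 22 mm from the nearest pair of top edges, running from the floor to the underside of the top.

B is a wooden ladder with two side rails of 38×51 mm section and 2014 mm height, set 377 mm apart overall. Between them run 7 rectangular rungs (51 mm deep, 25 mm thick), front faces flush with the rails' −y face. The bottom of the first rung is 185 mm above the floor and each subsequent rung is 267 mm higher than the one below.

C is a bookshelf 822 mm wide overall, 356 mm deep and 1575 mm tall. The two sides are 20 mm thick vertical panels. 5 horizontal shelves of 28 mm thickness span between the inner faces of the sides; the lowest shelf sits on the floor and shelves are stacked with a clear vertical gap of 328 mm between each pair.

The ladder is on top of the table. The bookshelf is on the floor beside the table on its +y side.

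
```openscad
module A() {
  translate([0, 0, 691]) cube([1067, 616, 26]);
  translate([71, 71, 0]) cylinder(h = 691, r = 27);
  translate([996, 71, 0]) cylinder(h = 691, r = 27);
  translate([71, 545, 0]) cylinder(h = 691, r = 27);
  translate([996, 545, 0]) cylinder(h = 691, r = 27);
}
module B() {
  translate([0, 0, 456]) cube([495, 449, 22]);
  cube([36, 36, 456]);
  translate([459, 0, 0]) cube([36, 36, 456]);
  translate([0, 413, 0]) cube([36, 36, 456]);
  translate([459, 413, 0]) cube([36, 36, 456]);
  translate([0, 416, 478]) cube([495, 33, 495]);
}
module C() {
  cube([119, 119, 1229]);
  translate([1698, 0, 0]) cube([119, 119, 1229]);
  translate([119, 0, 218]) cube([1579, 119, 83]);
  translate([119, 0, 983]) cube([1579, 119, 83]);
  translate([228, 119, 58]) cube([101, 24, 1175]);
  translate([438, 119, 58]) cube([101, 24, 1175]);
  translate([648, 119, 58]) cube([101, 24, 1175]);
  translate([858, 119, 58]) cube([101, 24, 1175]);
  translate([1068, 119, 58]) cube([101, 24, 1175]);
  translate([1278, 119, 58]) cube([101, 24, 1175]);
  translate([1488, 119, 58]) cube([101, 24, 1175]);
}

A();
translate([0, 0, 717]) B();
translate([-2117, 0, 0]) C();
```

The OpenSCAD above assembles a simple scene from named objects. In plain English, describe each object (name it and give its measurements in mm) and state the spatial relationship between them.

A is a rectangular dining table. The top is 1067×616×26 mm with its upper surface at z = 717 mm. It stands on four round legs of 54 mm diameter, each leg's bounding box inset 44 mm from the nearest pair of top edges, running from the floor to the underside of the top.

B is a chair: 495×449 mm seat, 22 mm thick, top at z = 478 mm, on four 36 mm square corner legs flush with the seat edges. A 33 mm thick backrest slab spans the full seat width, extending 495 mm above the seat top, its back face flush with the seat's +y edge.

C is a fence section. Two 119×119 mm posts, 1229 mm tall, stand on the floor with a clear span of 1579 mm between their inner faces. Two horizontal rails of 119×83 mm section span the gap between the posts with their undersides at z = 218 mm and z = 983 mm, flush with the posts' −y face. 7 pickets, each 101 mm wide, 24 mm thick and 1175 mm tall, are fixed to the +y face of the rails with their bottoms at z = 58 mm, evenly spaced across the span with equal gaps (rounded down to the nearest mm) at the −x end and between each pair — any rounding remainder accumulates at the +x end.

The chair is on top of the table. The fence section is on the floor beside the table on its −x side.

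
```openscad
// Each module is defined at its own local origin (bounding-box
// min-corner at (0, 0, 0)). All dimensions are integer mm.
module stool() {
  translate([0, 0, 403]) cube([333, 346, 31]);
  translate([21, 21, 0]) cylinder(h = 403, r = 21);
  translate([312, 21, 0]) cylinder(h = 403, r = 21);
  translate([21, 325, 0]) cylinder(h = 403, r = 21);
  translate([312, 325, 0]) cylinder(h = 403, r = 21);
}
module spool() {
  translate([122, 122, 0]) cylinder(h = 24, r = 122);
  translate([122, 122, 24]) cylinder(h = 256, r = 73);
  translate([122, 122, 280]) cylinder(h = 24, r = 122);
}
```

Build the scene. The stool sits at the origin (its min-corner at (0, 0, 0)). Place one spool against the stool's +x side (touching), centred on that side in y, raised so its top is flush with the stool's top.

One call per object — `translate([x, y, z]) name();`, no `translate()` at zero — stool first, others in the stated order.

stool();
translate([333, 51, 130]) spool();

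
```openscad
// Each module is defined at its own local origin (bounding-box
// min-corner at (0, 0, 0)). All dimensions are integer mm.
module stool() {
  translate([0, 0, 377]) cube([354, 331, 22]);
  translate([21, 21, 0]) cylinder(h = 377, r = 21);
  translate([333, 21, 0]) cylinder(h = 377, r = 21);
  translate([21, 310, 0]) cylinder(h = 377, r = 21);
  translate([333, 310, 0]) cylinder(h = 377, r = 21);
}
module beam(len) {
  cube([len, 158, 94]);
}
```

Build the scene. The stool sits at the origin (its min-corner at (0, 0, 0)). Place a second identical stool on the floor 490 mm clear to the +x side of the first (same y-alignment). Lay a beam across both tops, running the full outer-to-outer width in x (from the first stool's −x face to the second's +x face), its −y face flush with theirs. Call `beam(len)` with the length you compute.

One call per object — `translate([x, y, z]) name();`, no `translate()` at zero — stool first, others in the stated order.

stool();
translate([844, 0, 0]) stool();
translate([0, 0, 399]) beam(1198);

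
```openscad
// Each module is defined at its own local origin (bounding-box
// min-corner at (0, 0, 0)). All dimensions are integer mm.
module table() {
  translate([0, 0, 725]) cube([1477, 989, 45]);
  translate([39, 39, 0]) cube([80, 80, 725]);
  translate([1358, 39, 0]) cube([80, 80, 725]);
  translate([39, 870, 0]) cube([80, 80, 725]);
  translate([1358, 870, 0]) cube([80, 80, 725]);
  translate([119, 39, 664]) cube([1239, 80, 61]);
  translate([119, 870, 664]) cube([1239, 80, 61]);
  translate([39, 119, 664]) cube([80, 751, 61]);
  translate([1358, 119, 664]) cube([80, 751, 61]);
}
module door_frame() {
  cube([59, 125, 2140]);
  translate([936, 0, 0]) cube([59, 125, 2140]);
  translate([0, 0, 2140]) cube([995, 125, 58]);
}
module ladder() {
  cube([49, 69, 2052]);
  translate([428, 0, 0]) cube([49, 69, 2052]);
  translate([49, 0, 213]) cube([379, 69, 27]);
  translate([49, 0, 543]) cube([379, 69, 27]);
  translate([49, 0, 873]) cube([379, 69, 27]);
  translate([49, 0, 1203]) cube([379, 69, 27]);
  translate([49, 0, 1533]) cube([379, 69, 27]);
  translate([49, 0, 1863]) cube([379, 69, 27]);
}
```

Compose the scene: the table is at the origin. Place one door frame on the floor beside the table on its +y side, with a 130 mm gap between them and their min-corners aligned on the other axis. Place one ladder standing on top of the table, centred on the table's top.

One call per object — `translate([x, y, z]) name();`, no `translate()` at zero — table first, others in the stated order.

table();
translate([0, 1119, 0]) door_frame();
translate([500, 460, 770]) ladder();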